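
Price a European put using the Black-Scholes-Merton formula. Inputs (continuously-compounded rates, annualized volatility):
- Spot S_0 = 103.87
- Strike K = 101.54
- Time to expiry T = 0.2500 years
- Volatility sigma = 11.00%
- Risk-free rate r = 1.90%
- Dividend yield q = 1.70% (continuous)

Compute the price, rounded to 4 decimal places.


Answer: Price = 1.2542

Derivation:
d1 = (ln(S/K) + (r - q + 0.5*sigma^2) * T) / (sigma * sqrt(T)) = 0.44908741
d2 = d1 - sigma * sqrt(T) = 0.39408741
exp(-rT) = 0.99526126; exp(-qT) = 0.99575902
P = K * exp(-rT) * N(-d2) - S_0 * exp(-qT) * N(-d1)
N(-d1) = 0.32668430; N(-d2) = 0.34675825
P = 101.5400 * 0.99526126 * 0.34675825 - 103.8700 * 0.99575902 * 0.32668430 = 1.2542


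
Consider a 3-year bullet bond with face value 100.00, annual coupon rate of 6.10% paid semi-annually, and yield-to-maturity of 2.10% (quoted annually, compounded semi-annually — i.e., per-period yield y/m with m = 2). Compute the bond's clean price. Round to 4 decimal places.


Coupon per period c = face * coupon_rate / m = 3.050000
Periods per year m = 2; per-period yield y/m = 0.010500
Number of cashflows N = 6
Cashflows (t years, CF_t, discount factor 1/(1+y/m)^(m*t), PV):
  t = 0.5000: CF_t = 3.050000, DF = 0.989609, PV = 3.018308
  t = 1.0000: CF_t = 3.050000, DF = 0.979326, PV = 2.986945
  t = 1.5000: CF_t = 3.050000, DF = 0.969150, PV = 2.955908
  t = 2.0000: CF_t = 3.050000, DF = 0.959080, PV = 2.925193
  t = 2.5000: CF_t = 3.050000, DF = 0.949114, PV = 2.894798
  t = 3.0000: CF_t = 103.050000, DF = 0.939252, PV = 96.789911
Price P = sum_t PV_t = 111.571062

Answer: Price = 111.5711


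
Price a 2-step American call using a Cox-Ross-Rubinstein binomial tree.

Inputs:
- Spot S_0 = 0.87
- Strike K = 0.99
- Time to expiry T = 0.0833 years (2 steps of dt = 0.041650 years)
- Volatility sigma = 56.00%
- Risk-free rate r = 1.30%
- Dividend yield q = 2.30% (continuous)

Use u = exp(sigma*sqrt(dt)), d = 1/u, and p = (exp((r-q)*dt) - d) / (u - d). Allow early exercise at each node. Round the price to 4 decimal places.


Answer: Price = V(0,0) = 0.0228

Derivation:
dt = T/N = 0.041650
u = exp(sigma*sqrt(dt)) = 1.121073; d = 1/u = 0.892002
p = (exp((r-q)*dt) - d) / (u - d) = 0.469642
Discount per step: exp(-r*dt) = 0.999459
Stock lattice S(k, i) with i counting down-moves:
  k=0: S(0,0) = 0.8700
  k=1: S(1,0) = 0.9753; S(1,1) = 0.7760
  k=2: S(2,0) = 1.0934; S(2,1) = 0.8700; S(2,2) = 0.6922
Terminal payoffs V(N, i) = max(S_T - K, 0):
  V(2,0) = 0.103421; V(2,1) = 0.000000; V(2,2) = 0.000000
Backward induction: V(k, i) = exp(-r*dt) * [p * V(k+1, i) + (1-p) * V(k+1, i+1)]; then take max(V_cont, immediate exercise) for American.
  V(1,0) = exp(-r*dt) * [p*0.103421 + (1-p)*0.000000] = 0.048544; exercise = 0.000000; V(1,0) = max -> 0.048544
  V(1,1) = exp(-r*dt) * [p*0.000000 + (1-p)*0.000000] = 0.000000; exercise = 0.000000; V(1,1) = max -> 0.000000
  V(0,0) = exp(-r*dt) * [p*0.048544 + (1-p)*0.000000] = 0.022786; exercise = 0.000000; V(0,0) = max -> 0.022786


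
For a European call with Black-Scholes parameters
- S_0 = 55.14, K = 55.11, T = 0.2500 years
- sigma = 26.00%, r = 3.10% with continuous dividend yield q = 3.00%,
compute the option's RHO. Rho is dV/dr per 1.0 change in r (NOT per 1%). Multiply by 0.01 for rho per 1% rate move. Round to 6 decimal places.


Answer: Rho = 6.514565

Derivation:
d1 = 0.0711093669; d2 = -0.0588906331
phi(d1) = 0.3979349202; exp(-qT) = 0.9925280548; exp(-rT) = 0.9922799538
N(d2) = 0.4765196094
Rho = K*T*exp(-rT)*N(d2) = 55.1100 * 0.2500 * 0.9922799538 * 0.4765196094 = 6.514565


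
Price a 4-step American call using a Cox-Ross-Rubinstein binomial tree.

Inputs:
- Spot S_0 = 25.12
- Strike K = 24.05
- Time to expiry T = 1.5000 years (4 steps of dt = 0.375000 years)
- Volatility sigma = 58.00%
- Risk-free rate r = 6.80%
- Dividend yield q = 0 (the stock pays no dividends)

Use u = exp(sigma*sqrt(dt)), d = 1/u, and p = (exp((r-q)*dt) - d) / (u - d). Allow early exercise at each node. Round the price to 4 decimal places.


dt = T/N = 0.375000
u = exp(sigma*sqrt(dt)) = 1.426432; d = 1/u = 0.701050
p = (exp((r-q)*dt) - d) / (u - d) = 0.447734
Discount per step: exp(-r*dt) = 0.974822
Stock lattice S(k, i) with i counting down-moves:
  k=0: S(0,0) = 25.1200
  k=1: S(1,0) = 35.8320; S(1,1) = 17.6104
  k=2: S(2,0) = 51.1118; S(2,1) = 25.1200; S(2,2) = 12.3458
  k=3: S(3,0) = 72.9076; S(3,1) = 35.8320; S(3,2) = 17.6104; S(3,3) = 8.6550
  k=4: S(4,0) = 103.9977; S(4,1) = 51.1118; S(4,2) = 25.1200; S(4,3) = 12.3458; S(4,4) = 6.0676
Terminal payoffs V(N, i) = max(S_T - K, 0):
  V(4,0) = 79.947659; V(4,1) = 27.061850; V(4,2) = 1.070000; V(4,3) = 0.000000; V(4,4) = 0.000000
Backward induction: V(k, i) = exp(-r*dt) * [p * V(k+1, i) + (1-p) * V(k+1, i+1)]; then take max(V_cont, immediate exercise) for American.
  V(3,0) = exp(-r*dt) * [p*79.947659 + (1-p)*27.061850] = 49.463085; exercise = 48.857563; V(3,0) = max -> 49.463085
  V(3,1) = exp(-r*dt) * [p*27.061850 + (1-p)*1.070000] = 12.387486; exercise = 11.781964; V(3,1) = max -> 12.387486
  V(3,2) = exp(-r*dt) * [p*1.070000 + (1-p)*0.000000] = 0.467013; exercise = 0.000000; V(3,2) = max -> 0.467013
  V(3,3) = exp(-r*dt) * [p*0.000000 + (1-p)*0.000000] = 0.000000; exercise = 0.000000; V(3,3) = max -> 0.000000
  V(2,0) = exp(-r*dt) * [p*49.463085 + (1-p)*12.387486] = 28.257648; exercise = 27.061850; V(2,0) = max -> 28.257648
  V(2,1) = exp(-r*dt) * [p*12.387486 + (1-p)*0.467013] = 5.658075; exercise = 1.070000; V(2,1) = max -> 5.658075
  V(2,2) = exp(-r*dt) * [p*0.467013 + (1-p)*0.000000] = 0.203833; exercise = 0.000000; V(2,2) = max -> 0.203833
  V(1,0) = exp(-r*dt) * [p*28.257648 + (1-p)*5.658075] = 15.379448; exercise = 11.781964; V(1,0) = max -> 15.379448
  V(1,1) = exp(-r*dt) * [p*5.658075 + (1-p)*0.203833] = 2.579264; exercise = 0.000000; V(1,1) = max -> 2.579264
  V(0,0) = exp(-r*dt) * [p*15.379448 + (1-p)*2.579264] = 8.101104; exercise = 1.070000; V(0,0) = max -> 8.101104

Answer: Price = V(0,0) = 8.1011


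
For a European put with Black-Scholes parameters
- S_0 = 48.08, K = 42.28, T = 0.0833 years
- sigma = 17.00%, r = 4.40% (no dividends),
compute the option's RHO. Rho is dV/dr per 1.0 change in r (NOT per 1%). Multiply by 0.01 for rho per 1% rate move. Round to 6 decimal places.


d1 = 2.7192730318; d2 = 2.6702080748
phi(d1) = 0.0098906893; exp(-qT) = 1.0000000000; exp(-rT) = 0.9963415086
N(-d2) = 0.0037902128
Rho = -K*T*exp(-rT)*N(-d2) = -42.2800 * 0.0833 * 0.9963415086 * 0.0037902128 = -0.013300

Answer: Rho = -0.013300


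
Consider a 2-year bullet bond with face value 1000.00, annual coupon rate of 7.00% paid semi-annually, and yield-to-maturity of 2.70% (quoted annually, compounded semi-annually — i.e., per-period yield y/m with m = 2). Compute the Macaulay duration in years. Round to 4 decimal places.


Answer: Macaulay duration = 1.9052 years

Derivation:
Coupon per period c = face * coupon_rate / m = 35.000000
Periods per year m = 2; per-period yield y/m = 0.013500
Number of cashflows N = 4
Cashflows (t years, CF_t, discount factor 1/(1+y/m)^(m*t), PV):
  t = 0.5000: CF_t = 35.000000, DF = 0.986680, PV = 34.533794
  t = 1.0000: CF_t = 35.000000, DF = 0.973537, PV = 34.073798
  t = 1.5000: CF_t = 35.000000, DF = 0.960569, PV = 33.619928
  t = 2.0000: CF_t = 1035.000000, DF = 0.947774, PV = 980.946535
Price P = sum_t PV_t = 1083.174055
Macaulay numerator sum_t t * PV_t:
  t * PV_t at t = 0.5000: 17.266897
  t * PV_t at t = 1.0000: 34.073798
  t * PV_t at t = 1.5000: 50.429893
  t * PV_t at t = 2.0000: 1961.893071
Macaulay duration D = (sum_t t * PV_t) / P = 2063.663658 / 1083.174055 = 1.905200


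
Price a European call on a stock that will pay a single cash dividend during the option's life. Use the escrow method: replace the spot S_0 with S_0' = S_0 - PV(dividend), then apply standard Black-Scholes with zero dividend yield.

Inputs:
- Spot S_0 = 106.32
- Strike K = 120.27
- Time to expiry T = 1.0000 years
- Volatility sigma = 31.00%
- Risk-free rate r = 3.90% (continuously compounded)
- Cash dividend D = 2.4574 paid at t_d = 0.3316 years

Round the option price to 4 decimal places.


Answer: Price = 8.4307

Derivation:
PV(D) = D * exp(-r * t_d) = 2.4574 * 0.98715086 = 2.42582453
S_0' = S_0 - PV(D) = 106.3200 - 2.42582453 = 103.89417547
d1 = (ln(S_0'/K) + (r + sigma^2/2)*T) / (sigma*sqrt(T)) = -0.19134315
d2 = d1 - sigma*sqrt(T) = -0.50134315
exp(-rT) = 0.96175071
N(d1) = 0.42412838; N(d2) = 0.30806482
C = S_0' * N(d1) - K * exp(-rT) * N(d2) = 103.89417547 * 0.42412838 - 120.2700 * 0.96175071 * 0.30806482 = 8.4307


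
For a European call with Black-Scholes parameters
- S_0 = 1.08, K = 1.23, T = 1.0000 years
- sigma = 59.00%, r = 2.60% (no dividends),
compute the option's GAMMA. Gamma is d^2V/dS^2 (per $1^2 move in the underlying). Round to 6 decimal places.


Answer: Gamma = 0.621696

Derivation:
d1 = 0.1186387657; d2 = -0.4713612343
phi(d1) = 0.3961445490; exp(-qT) = 1.0000000000; exp(-rT) = 0.9743350896
Gamma = exp(-qT) * phi(d1) / (S * sigma * sqrt(T)) = 1.0000000000 * 0.3961445490 / (1.0800 * 0.5900 * 1.0000000000) = 0.621696


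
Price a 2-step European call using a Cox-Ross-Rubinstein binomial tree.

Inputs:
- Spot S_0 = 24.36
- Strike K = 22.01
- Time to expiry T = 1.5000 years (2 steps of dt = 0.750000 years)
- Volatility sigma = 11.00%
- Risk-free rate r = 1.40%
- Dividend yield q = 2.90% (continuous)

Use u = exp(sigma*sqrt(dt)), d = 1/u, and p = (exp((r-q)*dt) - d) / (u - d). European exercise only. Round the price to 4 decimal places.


dt = T/N = 0.750000
u = exp(sigma*sqrt(dt)) = 1.099948; d = 1/u = 0.909134
p = (exp((r-q)*dt) - d) / (u - d) = 0.417575
Discount per step: exp(-r*dt) = 0.989555
Stock lattice S(k, i) with i counting down-moves:
  k=0: S(0,0) = 24.3600
  k=1: S(1,0) = 26.7947; S(1,1) = 22.1465
  k=2: S(2,0) = 29.4728; S(2,1) = 24.3600; S(2,2) = 20.1341
Terminal payoffs V(N, i) = max(S_T - K, 0):
  V(2,0) = 7.462807; V(2,1) = 2.350000; V(2,2) = 0.000000
Backward induction: V(k, i) = exp(-r*dt) * [p * V(k+1, i) + (1-p) * V(k+1, i+1)].
  V(1,0) = exp(-r*dt) * [p*7.462807 + (1-p)*2.350000] = 4.438133
  V(1,1) = exp(-r*dt) * [p*2.350000 + (1-p)*0.000000] = 0.971051
  V(0,0) = exp(-r*dt) * [p*4.438133 + (1-p)*0.971051] = 2.393552

Answer: Price = V(0,0) = 2.3936


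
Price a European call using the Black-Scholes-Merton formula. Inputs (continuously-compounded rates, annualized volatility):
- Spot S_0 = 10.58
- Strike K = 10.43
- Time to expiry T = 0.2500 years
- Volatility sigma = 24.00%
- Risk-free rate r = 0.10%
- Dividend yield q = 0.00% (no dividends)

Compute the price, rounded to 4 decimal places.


d1 = (ln(S/K) + (r - q + 0.5*sigma^2) * T) / (sigma * sqrt(T)) = 0.18107631
d2 = d1 - sigma * sqrt(T) = 0.06107631
exp(-rT) = 0.99975003; exp(-qT) = 1.00000000
C = S_0 * exp(-qT) * N(d1) - K * exp(-rT) * N(d2)
N(d1) = 0.57184616; N(d2) = 0.52435078
C = 10.5800 * 1.00000000 * 0.57184616 - 10.4300 * 0.99975003 * 0.52435078 = 0.5825

Answer: Price = 0.5825


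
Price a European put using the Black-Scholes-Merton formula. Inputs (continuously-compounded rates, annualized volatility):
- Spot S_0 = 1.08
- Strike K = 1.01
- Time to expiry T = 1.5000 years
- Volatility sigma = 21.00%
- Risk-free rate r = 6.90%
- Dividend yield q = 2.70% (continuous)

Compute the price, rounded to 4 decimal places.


d1 = (ln(S/K) + (r - q + 0.5*sigma^2) * T) / (sigma * sqrt(T)) = 0.63409012
d2 = d1 - sigma * sqrt(T) = 0.37689370
exp(-rT) = 0.90167602; exp(-qT) = 0.96030916
P = K * exp(-rT) * N(-d2) - S_0 * exp(-qT) * N(-d1)
N(-d1) = 0.26301101; N(-d2) = 0.35312630
P = 1.0100 * 0.90167602 * 0.35312630 - 1.0800 * 0.96030916 * 0.26301101 = 0.0488

Answer: Price = 0.0488


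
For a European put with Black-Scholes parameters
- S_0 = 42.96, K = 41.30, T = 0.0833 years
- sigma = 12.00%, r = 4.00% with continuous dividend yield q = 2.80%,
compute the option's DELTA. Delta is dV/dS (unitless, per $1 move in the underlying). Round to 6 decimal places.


d1 = 1.1839870337; d2 = 1.1493529464
phi(d1) = 0.1979281523; exp(-qT) = 0.9976703179; exp(-rT) = 0.9966735450
N(-d1) = 0.1182090978
Delta = -exp(-qT) * N(-d1) = -0.9976703179 * 0.1182090978 = -0.117934

Answer: Delta = -0.117934


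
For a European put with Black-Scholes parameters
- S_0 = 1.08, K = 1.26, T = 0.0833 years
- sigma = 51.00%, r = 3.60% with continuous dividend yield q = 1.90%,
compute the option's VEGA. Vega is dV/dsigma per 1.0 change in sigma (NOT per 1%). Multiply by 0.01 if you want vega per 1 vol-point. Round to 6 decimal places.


d1 = -0.9640377686; d2 = -1.1112326394
phi(d1) = 0.2506687474; exp(-qT) = 0.9984185518; exp(-rT) = 0.9970056919
Vega = S * exp(-qT) * phi(d1) * sqrt(T) = 1.0800 * 0.9984185518 * 0.2506687474 * 0.2886173938 = 0.078012

Answer: Vega = 0.078012


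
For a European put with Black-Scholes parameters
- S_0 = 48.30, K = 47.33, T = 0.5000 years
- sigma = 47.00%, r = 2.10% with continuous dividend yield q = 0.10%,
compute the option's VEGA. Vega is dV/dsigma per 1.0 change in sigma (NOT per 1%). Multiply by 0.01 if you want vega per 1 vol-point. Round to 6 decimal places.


d1 = 0.2573032695; d2 = -0.0750369177
phi(d1) = 0.3859524825; exp(-qT) = 0.9995001250; exp(-rT) = 0.9895549326
Vega = S * exp(-qT) * phi(d1) * sqrt(T) = 48.3000 * 0.9995001250 * 0.3859524825 * 0.7071067812 = 13.174945

Answer: Vega = 13.174945


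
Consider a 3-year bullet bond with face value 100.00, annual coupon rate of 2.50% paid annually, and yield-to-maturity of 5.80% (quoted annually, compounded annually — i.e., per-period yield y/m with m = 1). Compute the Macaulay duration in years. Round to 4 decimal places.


Coupon per period c = face * coupon_rate / m = 2.500000
Periods per year m = 1; per-period yield y/m = 0.058000
Number of cashflows N = 3
Cashflows (t years, CF_t, discount factor 1/(1+y/m)^(m*t), PV):
  t = 1.0000: CF_t = 2.500000, DF = 0.945180, PV = 2.362949
  t = 2.0000: CF_t = 2.500000, DF = 0.893364, PV = 2.233411
  t = 3.0000: CF_t = 102.500000, DF = 0.844390, PV = 86.549958
Price P = sum_t PV_t = 91.146318
Macaulay numerator sum_t t * PV_t:
  t * PV_t at t = 1.0000: 2.362949
  t * PV_t at t = 2.0000: 4.466822
  t * PV_t at t = 3.0000: 259.649874
Macaulay duration D = (sum_t t * PV_t) / P = 266.479646 / 91.146318 = 2.923647

Answer: Macaulay duration = 2.9236 years


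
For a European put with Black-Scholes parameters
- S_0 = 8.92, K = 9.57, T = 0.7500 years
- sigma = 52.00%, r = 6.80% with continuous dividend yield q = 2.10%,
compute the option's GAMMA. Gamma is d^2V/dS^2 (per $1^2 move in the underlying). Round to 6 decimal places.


d1 = 0.1472526113; d2 = -0.3030805987
phi(d1) = 0.3946404432; exp(-qT) = 0.9843733826; exp(-rT) = 0.9502786705
Gamma = exp(-qT) * phi(d1) / (S * sigma * sqrt(T)) = 0.9843733826 * 0.3946404432 / (8.9200 * 0.5200 * 0.8660254038) = 0.096708

Answer: Gamma = 0.096708


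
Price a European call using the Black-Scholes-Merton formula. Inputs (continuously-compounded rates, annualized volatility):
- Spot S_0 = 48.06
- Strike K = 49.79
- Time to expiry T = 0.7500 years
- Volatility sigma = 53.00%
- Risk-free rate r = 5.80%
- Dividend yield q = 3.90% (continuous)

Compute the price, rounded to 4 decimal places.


Answer: Price = 8.0736

Derivation:
d1 = (ln(S/K) + (r - q + 0.5*sigma^2) * T) / (sigma * sqrt(T)) = 0.18349623
d2 = d1 - sigma * sqrt(T) = -0.27549724
exp(-rT) = 0.95743255; exp(-qT) = 0.97117364
C = S_0 * exp(-qT) * N(d1) - K * exp(-rT) * N(d2)
N(d1) = 0.57279566; N(d2) = 0.39146712
C = 48.0600 * 0.97117364 * 0.57279566 - 49.7900 * 0.95743255 * 0.39146712 = 8.0736


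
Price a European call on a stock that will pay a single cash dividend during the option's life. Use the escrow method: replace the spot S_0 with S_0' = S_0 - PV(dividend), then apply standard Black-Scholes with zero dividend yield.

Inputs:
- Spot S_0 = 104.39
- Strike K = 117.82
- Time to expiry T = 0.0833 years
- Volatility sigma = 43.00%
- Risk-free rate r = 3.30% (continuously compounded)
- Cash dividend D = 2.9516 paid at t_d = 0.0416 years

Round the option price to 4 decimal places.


PV(D) = D * exp(-r * t_d) = 2.9516 * 0.99862814 = 2.94755082
S_0' = S_0 - PV(D) = 104.3900 - 2.94755082 = 101.44244918
d1 = (ln(S_0'/K) + (r + sigma^2/2)*T) / (sigma*sqrt(T)) = -1.12175882
d2 = d1 - sigma*sqrt(T) = -1.24586430
exp(-rT) = 0.99725487
N(d1) = 0.13098250; N(d2) = 0.10640711
C = S_0' * N(d1) - K * exp(-rT) * N(d2) = 101.44244918 * 0.13098250 - 117.8200 * 0.99725487 * 0.10640711 = 0.7847

Answer: Price = 0.7847


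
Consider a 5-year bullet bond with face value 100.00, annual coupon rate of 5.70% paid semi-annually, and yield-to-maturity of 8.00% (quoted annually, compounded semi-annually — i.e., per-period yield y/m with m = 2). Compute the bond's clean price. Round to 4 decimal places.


Answer: Price = 90.6725

Derivation:
Coupon per period c = face * coupon_rate / m = 2.850000
Periods per year m = 2; per-period yield y/m = 0.040000
Number of cashflows N = 10
Cashflows (t years, CF_t, discount factor 1/(1+y/m)^(m*t), PV):
  t = 0.5000: CF_t = 2.850000, DF = 0.961538, PV = 2.740385
  t = 1.0000: CF_t = 2.850000, DF = 0.924556, PV = 2.634985
  t = 1.5000: CF_t = 2.850000, DF = 0.888996, PV = 2.533640
  t = 2.0000: CF_t = 2.850000, DF = 0.854804, PV = 2.436192
  t = 2.5000: CF_t = 2.850000, DF = 0.821927, PV = 2.342492
  t = 3.0000: CF_t = 2.850000, DF = 0.790315, PV = 2.252396
  t = 3.5000: CF_t = 2.850000, DF = 0.759918, PV = 2.165766
  t = 4.0000: CF_t = 2.850000, DF = 0.730690, PV = 2.082467
  t = 4.5000: CF_t = 2.850000, DF = 0.702587, PV = 2.002372
  t = 5.0000: CF_t = 102.850000, DF = 0.675564, PV = 69.481775
Price P = sum_t PV_t = 90.672470


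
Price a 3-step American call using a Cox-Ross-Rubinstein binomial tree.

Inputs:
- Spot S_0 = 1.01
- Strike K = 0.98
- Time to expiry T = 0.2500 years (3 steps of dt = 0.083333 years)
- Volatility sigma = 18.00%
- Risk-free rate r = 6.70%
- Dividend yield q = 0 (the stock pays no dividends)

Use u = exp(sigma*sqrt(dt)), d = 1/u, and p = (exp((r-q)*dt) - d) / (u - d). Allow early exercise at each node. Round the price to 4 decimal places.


dt = T/N = 0.083333
u = exp(sigma*sqrt(dt)) = 1.053335; d = 1/u = 0.949365
p = (exp((r-q)*dt) - d) / (u - d) = 0.540864
Discount per step: exp(-r*dt) = 0.994432
Stock lattice S(k, i) with i counting down-moves:
  k=0: S(0,0) = 1.0100
  k=1: S(1,0) = 1.0639; S(1,1) = 0.9589
  k=2: S(2,0) = 1.1206; S(2,1) = 1.0100; S(2,2) = 0.9103
  k=3: S(3,0) = 1.1804; S(3,1) = 1.0639; S(3,2) = 0.9589; S(3,3) = 0.8642
Terminal payoffs V(N, i) = max(S_T - K, 0):
  V(3,0) = 0.200378; V(3,1) = 0.083869; V(3,2) = 0.000000; V(3,3) = 0.000000
Backward induction: V(k, i) = exp(-r*dt) * [p * V(k+1, i) + (1-p) * V(k+1, i+1)]; then take max(V_cont, immediate exercise) for American.
  V(2,0) = exp(-r*dt) * [p*0.200378 + (1-p)*0.083869] = 0.146067; exercise = 0.140610; V(2,0) = max -> 0.146067
  V(2,1) = exp(-r*dt) * [p*0.083869 + (1-p)*0.000000] = 0.045109; exercise = 0.030000; V(2,1) = max -> 0.045109
  V(2,2) = exp(-r*dt) * [p*0.000000 + (1-p)*0.000000] = 0.000000; exercise = 0.000000; V(2,2) = max -> 0.000000
  V(1,0) = exp(-r*dt) * [p*0.146067 + (1-p)*0.045109] = 0.099158; exercise = 0.083869; V(1,0) = max -> 0.099158
  V(1,1) = exp(-r*dt) * [p*0.045109 + (1-p)*0.000000] = 0.024262; exercise = 0.000000; V(1,1) = max -> 0.024262
  V(0,0) = exp(-r*dt) * [p*0.099158 + (1-p)*0.024262] = 0.064410; exercise = 0.030000; V(0,0) = max -> 0.064410

Answer: Price = V(0,0) = 0.0644


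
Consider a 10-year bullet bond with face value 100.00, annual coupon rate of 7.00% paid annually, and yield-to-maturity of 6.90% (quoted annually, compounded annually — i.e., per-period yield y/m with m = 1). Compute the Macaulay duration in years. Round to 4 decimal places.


Answer: Macaulay duration = 7.5249 years

Derivation:
Coupon per period c = face * coupon_rate / m = 7.000000
Periods per year m = 1; per-period yield y/m = 0.069000
Number of cashflows N = 10
Cashflows (t years, CF_t, discount factor 1/(1+y/m)^(m*t), PV):
  t = 1.0000: CF_t = 7.000000, DF = 0.935454, PV = 6.548176
  t = 2.0000: CF_t = 7.000000, DF = 0.875074, PV = 6.125515
  t = 3.0000: CF_t = 7.000000, DF = 0.818591, PV = 5.730136
  t = 4.0000: CF_t = 7.000000, DF = 0.765754, PV = 5.360277
  t = 5.0000: CF_t = 7.000000, DF = 0.716327, PV = 5.014291
  t = 6.0000: CF_t = 7.000000, DF = 0.670091, PV = 4.690637
  t = 7.0000: CF_t = 7.000000, DF = 0.626839, PV = 4.387874
  t = 8.0000: CF_t = 7.000000, DF = 0.586379, PV = 4.104653
  t = 9.0000: CF_t = 7.000000, DF = 0.548530, PV = 3.839712
  t = 10.0000: CF_t = 107.000000, DF = 0.513125, PV = 54.904346
Price P = sum_t PV_t = 100.705616
Macaulay numerator sum_t t * PV_t:
  t * PV_t at t = 1.0000: 6.548176
  t * PV_t at t = 2.0000: 12.251031
  t * PV_t at t = 3.0000: 17.190408
  t * PV_t at t = 4.0000: 21.441107
  t * PV_t at t = 5.0000: 25.071454
  t * PV_t at t = 6.0000: 28.143821
  t * PV_t at t = 7.0000: 30.715115
  t * PV_t at t = 8.0000: 32.837220
  t * PV_t at t = 9.0000: 34.557411
  t * PV_t at t = 10.0000: 549.043464
Macaulay duration D = (sum_t t * PV_t) / P = 757.799206 / 100.705616 = 7.524895


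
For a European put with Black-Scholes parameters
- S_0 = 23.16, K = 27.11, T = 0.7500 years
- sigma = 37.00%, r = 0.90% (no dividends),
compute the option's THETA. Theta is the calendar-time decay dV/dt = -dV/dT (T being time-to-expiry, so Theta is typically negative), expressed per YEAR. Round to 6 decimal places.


Answer: Theta = -1.702710

Derivation:
d1 = -0.3101728836; d2 = -0.6306022830
phi(d1) = 0.3802059718; exp(-qT) = 1.0000000000; exp(-rT) = 0.9932727301
Theta = -S*exp(-qT)*phi(d1)*sigma/(2*sqrt(T)) + r*K*exp(-rT)*N(-d2) - q*S*exp(-qT)*N(-d1)
N(-d1) = 0.6217852550; N(-d2) = 0.7358496971; sqrt(T) = 0.8660254038
Term 1 = -23.1600 * 1.0000000000 * 0.3802059718 * 0.3700 / (2 * 0.8660254038) = -1.8810424032
Term 2 = 0.0090 * 27.1100 * 0.9932727301 * 0.7358496971 = 0.1783321538
Term 3 = 0 (no dividend yield, q = 0)
Theta = -1.8810424032 + (0.1783321538) + (0.0000000000) = -1.702710


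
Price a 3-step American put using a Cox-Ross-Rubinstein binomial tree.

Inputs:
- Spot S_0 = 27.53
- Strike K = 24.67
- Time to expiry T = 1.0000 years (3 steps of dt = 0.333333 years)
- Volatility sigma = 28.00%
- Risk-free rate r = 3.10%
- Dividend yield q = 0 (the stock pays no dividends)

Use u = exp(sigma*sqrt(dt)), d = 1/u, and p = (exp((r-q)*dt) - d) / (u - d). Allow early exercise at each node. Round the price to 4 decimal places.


Answer: Price = V(0,0) = 1.5089

Derivation:
dt = T/N = 0.333333
u = exp(sigma*sqrt(dt)) = 1.175458; d = 1/u = 0.850732
p = (exp((r-q)*dt) - d) / (u - d) = 0.491660
Discount per step: exp(-r*dt) = 0.989720
Stock lattice S(k, i) with i counting down-moves:
  k=0: S(0,0) = 27.5300
  k=1: S(1,0) = 32.3604; S(1,1) = 23.4207
  k=2: S(2,0) = 38.0383; S(2,1) = 27.5300; S(2,2) = 19.9247
  k=3: S(3,0) = 44.7124; S(3,1) = 32.3604; S(3,2) = 23.4207; S(3,3) = 16.9506
Terminal payoffs V(N, i) = max(K - S_T, 0):
  V(3,0) = 0.000000; V(3,1) = 0.000000; V(3,2) = 1.249347; V(3,3) = 7.719419
Backward induction: V(k, i) = exp(-r*dt) * [p * V(k+1, i) + (1-p) * V(k+1, i+1)]; then take max(V_cont, immediate exercise) for American.
  V(2,0) = exp(-r*dt) * [p*0.000000 + (1-p)*0.000000] = 0.000000; exercise = 0.000000; V(2,0) = max -> 0.000000
  V(2,1) = exp(-r*dt) * [p*0.000000 + (1-p)*1.249347] = 0.628564; exercise = 0.000000; V(2,1) = max -> 0.628564
  V(2,2) = exp(-r*dt) * [p*1.249347 + (1-p)*7.719419] = 4.491689; exercise = 4.745300; V(2,2) = max -> 4.745300
  V(1,0) = exp(-r*dt) * [p*0.000000 + (1-p)*0.628564] = 0.316240; exercise = 0.000000; V(1,0) = max -> 0.316240
  V(1,1) = exp(-r*dt) * [p*0.628564 + (1-p)*4.745300] = 2.693291; exercise = 1.249347; V(1,1) = max -> 2.693291
  V(0,0) = exp(-r*dt) * [p*0.316240 + (1-p)*2.693291] = 1.508917; exercise = 0.000000; V(0,0) = max -> 1.508917


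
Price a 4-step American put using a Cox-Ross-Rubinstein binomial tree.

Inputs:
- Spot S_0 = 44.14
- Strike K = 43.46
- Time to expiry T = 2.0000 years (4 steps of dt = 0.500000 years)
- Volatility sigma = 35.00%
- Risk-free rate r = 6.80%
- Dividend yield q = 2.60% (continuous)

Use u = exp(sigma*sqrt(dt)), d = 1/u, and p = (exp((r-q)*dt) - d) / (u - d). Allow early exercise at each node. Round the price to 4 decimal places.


Answer: Price = V(0,0) = 6.2732

Derivation:
dt = T/N = 0.500000
u = exp(sigma*sqrt(dt)) = 1.280803; d = 1/u = 0.780760
p = (exp((r-q)*dt) - d) / (u - d) = 0.480882
Discount per step: exp(-r*dt) = 0.966572
Stock lattice S(k, i) with i counting down-moves:
  k=0: S(0,0) = 44.1400
  k=1: S(1,0) = 56.5347; S(1,1) = 34.4627
  k=2: S(2,0) = 72.4098; S(2,1) = 44.1400; S(2,2) = 26.9071
  k=3: S(3,0) = 92.7427; S(3,1) = 56.5347; S(3,2) = 34.4627; S(3,3) = 21.0080
  k=4: S(4,0) = 118.7851; S(4,1) = 72.4098; S(4,2) = 44.1400; S(4,3) = 26.9071; S(4,4) = 16.4022
Terminal payoffs V(N, i) = max(K - S_T, 0):
  V(4,0) = 0.000000; V(4,1) = 0.000000; V(4,2) = 0.000000; V(4,3) = 16.552861; V(4,4) = 27.057776
Backward induction: V(k, i) = exp(-r*dt) * [p * V(k+1, i) + (1-p) * V(k+1, i+1)]; then take max(V_cont, immediate exercise) for American.
  V(3,0) = exp(-r*dt) * [p*0.000000 + (1-p)*0.000000] = 0.000000; exercise = 0.000000; V(3,0) = max -> 0.000000
  V(3,1) = exp(-r*dt) * [p*0.000000 + (1-p)*0.000000] = 0.000000; exercise = 0.000000; V(3,1) = max -> 0.000000
  V(3,2) = exp(-r*dt) * [p*0.000000 + (1-p)*16.552861] = 8.305633; exercise = 8.997250; V(3,2) = max -> 8.997250
  V(3,3) = exp(-r*dt) * [p*16.552861 + (1-p)*27.057776] = 21.270514; exercise = 22.451980; V(3,3) = max -> 22.451980
  V(2,0) = exp(-r*dt) * [p*0.000000 + (1-p)*0.000000] = 0.000000; exercise = 0.000000; V(2,0) = max -> 0.000000
  V(2,1) = exp(-r*dt) * [p*0.000000 + (1-p)*8.997250] = 4.514498; exercise = 0.000000; V(2,1) = max -> 4.514498
  V(2,2) = exp(-r*dt) * [p*8.997250 + (1-p)*22.451980] = 15.447587; exercise = 16.552861; V(2,2) = max -> 16.552861
  V(1,0) = exp(-r*dt) * [p*0.000000 + (1-p)*4.514498] = 2.265213; exercise = 0.000000; V(1,0) = max -> 2.265213
  V(1,1) = exp(-r*dt) * [p*4.514498 + (1-p)*16.552861] = 10.404005; exercise = 8.997250; V(1,1) = max -> 10.404005
  V(0,0) = exp(-r*dt) * [p*2.265213 + (1-p)*10.404005] = 6.273245; exercise = 0.000000; V(0,0) = max -> 6.273245


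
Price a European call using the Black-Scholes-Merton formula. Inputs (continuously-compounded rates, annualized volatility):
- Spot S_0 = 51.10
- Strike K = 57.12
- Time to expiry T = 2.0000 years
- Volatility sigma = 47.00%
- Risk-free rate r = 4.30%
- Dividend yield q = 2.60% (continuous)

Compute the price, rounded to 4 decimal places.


Answer: Price = 11.2731

Derivation:
d1 = (ln(S/K) + (r - q + 0.5*sigma^2) * T) / (sigma * sqrt(T)) = 0.21593864
d2 = d1 - sigma * sqrt(T) = -0.44874173
exp(-rT) = 0.91759423; exp(-qT) = 0.94932887
C = S_0 * exp(-qT) * N(d1) - K * exp(-rT) * N(d2)
N(d1) = 0.58548221; N(d2) = 0.32680899
C = 51.1000 * 0.94932887 * 0.58548221 - 57.1200 * 0.91759423 * 0.32680899 = 11.2731


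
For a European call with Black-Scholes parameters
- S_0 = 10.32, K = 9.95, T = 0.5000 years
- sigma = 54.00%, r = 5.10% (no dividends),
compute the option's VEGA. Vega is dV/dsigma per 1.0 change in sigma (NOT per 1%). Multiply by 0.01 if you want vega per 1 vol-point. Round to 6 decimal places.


d1 = 0.3533208543; d2 = -0.0285168075
phi(d1) = 0.3748023921; exp(-qT) = 1.0000000000; exp(-rT) = 0.9748223790
Vega = S * exp(-qT) * phi(d1) * sqrt(T) = 10.3200 * 1.0000000000 * 0.3748023921 * 0.7071067812 = 2.735061

Answer: Vega = 2.735061


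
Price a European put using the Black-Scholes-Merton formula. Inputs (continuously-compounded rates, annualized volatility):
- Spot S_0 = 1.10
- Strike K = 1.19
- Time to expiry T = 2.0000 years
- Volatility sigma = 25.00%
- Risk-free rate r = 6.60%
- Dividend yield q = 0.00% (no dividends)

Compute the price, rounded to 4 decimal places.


d1 = (ln(S/K) + (r - q + 0.5*sigma^2) * T) / (sigma * sqrt(T)) = 0.32769272
d2 = d1 - sigma * sqrt(T) = -0.02586067
exp(-rT) = 0.87634100; exp(-qT) = 1.00000000
P = K * exp(-rT) * N(-d2) - S_0 * exp(-qT) * N(-d1)
N(-d1) = 0.37157200; N(-d2) = 0.51031576
P = 1.1900 * 0.87634100 * 0.51031576 - 1.1000 * 1.00000000 * 0.37157200 = 0.1235

Answer: Price = 0.1235


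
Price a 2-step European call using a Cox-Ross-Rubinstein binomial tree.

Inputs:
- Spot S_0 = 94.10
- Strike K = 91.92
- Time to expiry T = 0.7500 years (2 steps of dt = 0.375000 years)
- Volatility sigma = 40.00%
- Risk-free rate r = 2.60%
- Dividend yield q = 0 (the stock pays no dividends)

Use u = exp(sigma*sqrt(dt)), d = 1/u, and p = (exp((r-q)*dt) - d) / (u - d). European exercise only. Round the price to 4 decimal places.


Answer: Price = V(0,0) = 13.7952

Derivation:
dt = T/N = 0.375000
u = exp(sigma*sqrt(dt)) = 1.277556; d = 1/u = 0.782744
p = (exp((r-q)*dt) - d) / (u - d) = 0.458868
Discount per step: exp(-r*dt) = 0.990297
Stock lattice S(k, i) with i counting down-moves:
  k=0: S(0,0) = 94.1000
  k=1: S(1,0) = 120.2180; S(1,1) = 73.6563
  k=2: S(2,0) = 153.5853; S(2,1) = 94.1000; S(2,2) = 57.6540
Terminal payoffs V(N, i) = max(S_T - K, 0):
  V(2,0) = 61.665282; V(2,1) = 2.180000; V(2,2) = 0.000000
Backward induction: V(k, i) = exp(-r*dt) * [p * V(k+1, i) + (1-p) * V(k+1, i+1)].
  V(1,0) = exp(-r*dt) * [p*61.665282 + (1-p)*2.180000] = 29.189896
  V(1,1) = exp(-r*dt) * [p*2.180000 + (1-p)*0.000000] = 0.990626
  V(0,0) = exp(-r*dt) * [p*29.189896 + (1-p)*0.990626] = 13.795207


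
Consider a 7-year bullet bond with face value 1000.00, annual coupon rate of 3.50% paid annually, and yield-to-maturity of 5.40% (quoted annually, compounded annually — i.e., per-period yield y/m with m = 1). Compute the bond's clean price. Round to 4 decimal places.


Coupon per period c = face * coupon_rate / m = 35.000000
Periods per year m = 1; per-period yield y/m = 0.054000
Number of cashflows N = 7
Cashflows (t years, CF_t, discount factor 1/(1+y/m)^(m*t), PV):
  t = 1.0000: CF_t = 35.000000, DF = 0.948767, PV = 33.206831
  t = 2.0000: CF_t = 35.000000, DF = 0.900158, PV = 31.505532
  t = 3.0000: CF_t = 35.000000, DF = 0.854040, PV = 29.891397
  t = 4.0000: CF_t = 35.000000, DF = 0.810285, PV = 28.359959
  t = 5.0000: CF_t = 35.000000, DF = 0.768771, PV = 26.906982
  t = 6.0000: CF_t = 35.000000, DF = 0.729384, PV = 25.528446
  t = 7.0000: CF_t = 1035.000000, DF = 0.692015, PV = 716.235881
Price P = sum_t PV_t = 891.635028

Answer: Price = 891.6350


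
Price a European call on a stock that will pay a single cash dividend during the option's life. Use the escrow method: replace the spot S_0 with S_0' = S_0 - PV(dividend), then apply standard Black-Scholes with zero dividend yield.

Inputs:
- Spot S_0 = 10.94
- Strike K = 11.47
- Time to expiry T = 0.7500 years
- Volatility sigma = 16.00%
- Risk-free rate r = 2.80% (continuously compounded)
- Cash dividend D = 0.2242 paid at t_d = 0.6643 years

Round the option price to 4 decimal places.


Answer: Price = 0.3843

Derivation:
PV(D) = D * exp(-r * t_d) = 0.2242 * 0.98157152 = 0.22006833
S_0' = S_0 - PV(D) = 10.9400 - 0.22006833 = 10.71993167
d1 = (ln(S_0'/K) + (r + sigma^2/2)*T) / (sigma*sqrt(T)) = -0.26724209
d2 = d1 - sigma*sqrt(T) = -0.40580615
exp(-rT) = 0.97921896
N(d1) = 0.39464139; N(d2) = 0.34244252
C = S_0' * N(d1) - K * exp(-rT) * N(d2) = 10.71993167 * 0.39464139 - 11.4700 * 0.97921896 * 0.34244252 = 0.3843


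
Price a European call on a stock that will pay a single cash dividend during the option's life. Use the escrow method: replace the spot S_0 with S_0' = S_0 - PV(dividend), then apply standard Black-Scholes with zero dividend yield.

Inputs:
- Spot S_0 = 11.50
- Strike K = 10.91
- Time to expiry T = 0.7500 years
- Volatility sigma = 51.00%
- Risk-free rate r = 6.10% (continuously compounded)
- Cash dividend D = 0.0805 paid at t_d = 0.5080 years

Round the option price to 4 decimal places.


PV(D) = D * exp(-r * t_d) = 0.0805 * 0.96948721 = 0.07804372
S_0' = S_0 - PV(D) = 11.5000 - 0.07804372 = 11.42195628
d1 = (ln(S_0'/K) + (r + sigma^2/2)*T) / (sigma*sqrt(T)) = 0.42824717
d2 = d1 - sigma*sqrt(T) = -0.01342579
exp(-rT) = 0.95528075
N(d1) = 0.66576441; N(d2) = 0.49464405
C = S_0' * N(d1) - K * exp(-rT) * N(d2) = 11.42195628 * 0.66576441 - 10.9100 * 0.95528075 * 0.49464405 = 2.4491

Answer: Price = 2.4491


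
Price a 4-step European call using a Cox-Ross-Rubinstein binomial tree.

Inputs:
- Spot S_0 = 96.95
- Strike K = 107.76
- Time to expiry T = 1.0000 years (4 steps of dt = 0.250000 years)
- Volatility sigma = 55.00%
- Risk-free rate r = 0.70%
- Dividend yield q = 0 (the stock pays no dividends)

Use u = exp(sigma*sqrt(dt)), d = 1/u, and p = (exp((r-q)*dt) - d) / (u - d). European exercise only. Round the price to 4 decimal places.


dt = T/N = 0.250000
u = exp(sigma*sqrt(dt)) = 1.316531; d = 1/u = 0.759572
p = (exp((r-q)*dt) - d) / (u - d) = 0.434825
Discount per step: exp(-r*dt) = 0.998252
Stock lattice S(k, i) with i counting down-moves:
  k=0: S(0,0) = 96.9500
  k=1: S(1,0) = 127.6376; S(1,1) = 73.6405
  k=2: S(2,0) = 168.0389; S(2,1) = 96.9500; S(2,2) = 55.9353
  k=3: S(3,0) = 221.2283; S(3,1) = 127.6376; S(3,2) = 73.6405; S(3,3) = 42.4869
  k=4: S(4,0) = 291.2539; S(4,1) = 168.0389; S(4,2) = 96.9500; S(4,3) = 55.9353; S(4,4) = 32.2719
Terminal payoffs V(N, i) = max(S_T - K, 0):
  V(4,0) = 183.493896; V(4,1) = 60.278880; V(4,2) = 0.000000; V(4,3) = 0.000000; V(4,4) = 0.000000
Backward induction: V(k, i) = exp(-r*dt) * [p * V(k+1, i) + (1-p) * V(k+1, i+1)].
  V(3,0) = exp(-r*dt) * [p*183.493896 + (1-p)*60.278880] = 113.656755
  V(3,1) = exp(-r*dt) * [p*60.278880 + (1-p)*0.000000] = 26.164925
  V(3,2) = exp(-r*dt) * [p*0.000000 + (1-p)*0.000000] = 0.000000
  V(3,3) = exp(-r*dt) * [p*0.000000 + (1-p)*0.000000] = 0.000000
  V(2,0) = exp(-r*dt) * [p*113.656755 + (1-p)*26.164925] = 64.096279
  V(2,1) = exp(-r*dt) * [p*26.164925 + (1-p)*0.000000] = 11.357267
  V(2,2) = exp(-r*dt) * [p*0.000000 + (1-p)*0.000000] = 0.000000
  V(1,0) = exp(-r*dt) * [p*64.096279 + (1-p)*11.357267] = 34.229545
  V(1,1) = exp(-r*dt) * [p*11.357267 + (1-p)*0.000000] = 4.929787
  V(0,0) = exp(-r*dt) * [p*34.229545 + (1-p)*4.929787] = 17.639154

Answer: Price = V(0,0) = 17.6392


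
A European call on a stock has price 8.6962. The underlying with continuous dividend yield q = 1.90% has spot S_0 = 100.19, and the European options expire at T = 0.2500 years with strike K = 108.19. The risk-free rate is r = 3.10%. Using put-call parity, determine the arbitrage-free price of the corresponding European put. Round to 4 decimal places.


Answer: Put price = 16.3357

Derivation:
Put-call parity: C - P = S_0 * exp(-qT) - K * exp(-rT).
S_0 * exp(-qT) = 100.1900 * 0.99526126 = 99.71522598
K * exp(-rT) = 108.1900 * 0.99227995 = 107.35476820
P = C - S*exp(-qT) + K*exp(-rT)
P = 8.6962 - 99.71522598 + 107.35476820 = 16.3357


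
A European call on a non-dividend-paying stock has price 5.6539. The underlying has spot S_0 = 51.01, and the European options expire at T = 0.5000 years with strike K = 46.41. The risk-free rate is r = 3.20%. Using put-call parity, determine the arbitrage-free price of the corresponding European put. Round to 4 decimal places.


Put-call parity: C - P = S_0 * exp(-qT) - K * exp(-rT).
S_0 * exp(-qT) = 51.0100 * 1.00000000 = 51.01000000
K * exp(-rT) = 46.4100 * 0.98412732 = 45.67334892
P = C - S*exp(-qT) + K*exp(-rT)
P = 5.6539 - 51.01000000 + 45.67334892 = 0.3172

Answer: Put price = 0.3172


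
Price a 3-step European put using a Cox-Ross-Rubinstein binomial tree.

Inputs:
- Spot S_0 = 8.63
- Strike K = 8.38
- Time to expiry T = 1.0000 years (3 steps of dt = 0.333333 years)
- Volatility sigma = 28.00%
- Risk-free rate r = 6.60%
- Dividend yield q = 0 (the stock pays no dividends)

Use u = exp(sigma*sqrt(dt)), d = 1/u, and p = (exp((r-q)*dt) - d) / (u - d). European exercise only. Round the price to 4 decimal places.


Answer: Price = V(0,0) = 0.6443

Derivation:
dt = T/N = 0.333333
u = exp(sigma*sqrt(dt)) = 1.175458; d = 1/u = 0.850732
p = (exp((r-q)*dt) - d) / (u - d) = 0.528173
Discount per step: exp(-r*dt) = 0.978240
Stock lattice S(k, i) with i counting down-moves:
  k=0: S(0,0) = 8.6300
  k=1: S(1,0) = 10.1442; S(1,1) = 7.3418
  k=2: S(2,0) = 11.9241; S(2,1) = 8.6300; S(2,2) = 6.2459
  k=3: S(3,0) = 14.0163; S(3,1) = 10.1442; S(3,2) = 7.3418; S(3,3) = 5.3136
Terminal payoffs V(N, i) = max(K - S_T, 0):
  V(3,0) = 0.000000; V(3,1) = 0.000000; V(3,2) = 1.038182; V(3,3) = 3.066396
Backward induction: V(k, i) = exp(-r*dt) * [p * V(k+1, i) + (1-p) * V(k+1, i+1)].
  V(2,0) = exp(-r*dt) * [p*0.000000 + (1-p)*0.000000] = 0.000000
  V(2,1) = exp(-r*dt) * [p*0.000000 + (1-p)*1.038182] = 0.479183
  V(2,2) = exp(-r*dt) * [p*1.038182 + (1-p)*3.066396] = 1.951734
  V(1,0) = exp(-r*dt) * [p*0.000000 + (1-p)*0.479183] = 0.221172
  V(1,1) = exp(-r*dt) * [p*0.479183 + (1-p)*1.951734] = 1.148426
  V(0,0) = exp(-r*dt) * [p*0.221172 + (1-p)*1.148426] = 0.644343


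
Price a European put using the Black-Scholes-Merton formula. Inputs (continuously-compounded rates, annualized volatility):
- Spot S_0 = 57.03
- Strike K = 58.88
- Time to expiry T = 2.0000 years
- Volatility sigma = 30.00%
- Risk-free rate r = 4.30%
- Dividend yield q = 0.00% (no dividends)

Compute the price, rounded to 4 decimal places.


Answer: Price = 7.9021

Derivation:
d1 = (ln(S/K) + (r - q + 0.5*sigma^2) * T) / (sigma * sqrt(T)) = 0.33959032
d2 = d1 - sigma * sqrt(T) = -0.08467375
exp(-rT) = 0.91759423; exp(-qT) = 1.00000000
P = K * exp(-rT) * N(-d2) - S_0 * exp(-qT) * N(-d1)
N(-d1) = 0.36708253; N(-d2) = 0.53373962
P = 58.8800 * 0.91759423 * 0.53373962 - 57.0300 * 1.00000000 * 0.36708253 = 7.9021


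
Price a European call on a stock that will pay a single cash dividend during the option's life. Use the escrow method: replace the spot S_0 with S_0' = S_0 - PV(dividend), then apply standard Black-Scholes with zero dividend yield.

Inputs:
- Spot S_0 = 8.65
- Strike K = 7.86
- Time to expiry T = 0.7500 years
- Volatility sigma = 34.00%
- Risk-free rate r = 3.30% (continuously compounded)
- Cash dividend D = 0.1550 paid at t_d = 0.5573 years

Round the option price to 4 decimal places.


Answer: Price = 1.4176

Derivation:
PV(D) = D * exp(-r * t_d) = 0.1550 * 0.98177718 = 0.15217546
S_0' = S_0 - PV(D) = 8.6500 - 0.15217546 = 8.49782454
d1 = (ln(S_0'/K) + (r + sigma^2/2)*T) / (sigma*sqrt(T)) = 0.49626172
d2 = d1 - sigma*sqrt(T) = 0.20181308
exp(-rT) = 0.97555377
N(d1) = 0.69014512; N(d2) = 0.57996857
C = S_0' * N(d1) - K * exp(-rT) * N(d2) = 8.49782454 * 0.69014512 - 7.8600 * 0.97555377 * 0.57996857 = 1.4176


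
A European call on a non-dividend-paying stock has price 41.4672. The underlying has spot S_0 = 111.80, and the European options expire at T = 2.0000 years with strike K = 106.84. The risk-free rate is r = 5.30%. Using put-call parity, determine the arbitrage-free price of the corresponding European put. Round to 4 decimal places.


Put-call parity: C - P = S_0 * exp(-qT) - K * exp(-rT).
S_0 * exp(-qT) = 111.8000 * 1.00000000 = 111.80000000
K * exp(-rT) = 106.8400 * 0.89942465 = 96.09452940
P = C - S*exp(-qT) + K*exp(-rT)
P = 41.4672 - 111.80000000 + 96.09452940 = 25.7617

Answer: Put price = 25.7617


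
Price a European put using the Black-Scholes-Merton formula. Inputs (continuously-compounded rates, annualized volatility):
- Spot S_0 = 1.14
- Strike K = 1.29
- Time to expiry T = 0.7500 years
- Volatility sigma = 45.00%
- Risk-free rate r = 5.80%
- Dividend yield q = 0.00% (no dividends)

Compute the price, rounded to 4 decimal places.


Answer: Price = 0.2348

Derivation:
d1 = (ln(S/K) + (r - q + 0.5*sigma^2) * T) / (sigma * sqrt(T)) = -0.01071679
d2 = d1 - sigma * sqrt(T) = -0.40042822
exp(-rT) = 0.95743255; exp(-qT) = 1.00000000
P = K * exp(-rT) * N(-d2) - S_0 * exp(-qT) * N(-d1)
N(-d1) = 0.50427530; N(-d2) = 0.65557943
P = 1.2900 * 0.95743255 * 0.65557943 - 1.1400 * 1.00000000 * 0.50427530 = 0.2348


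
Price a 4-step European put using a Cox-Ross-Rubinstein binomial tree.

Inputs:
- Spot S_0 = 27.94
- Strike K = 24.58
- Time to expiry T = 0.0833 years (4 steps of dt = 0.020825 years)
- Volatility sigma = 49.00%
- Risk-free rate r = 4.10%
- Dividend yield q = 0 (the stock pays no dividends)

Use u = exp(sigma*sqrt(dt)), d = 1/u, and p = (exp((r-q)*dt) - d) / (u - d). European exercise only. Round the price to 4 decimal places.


Answer: Price = V(0,0) = 0.3253

Derivation:
dt = T/N = 0.020825
u = exp(sigma*sqrt(dt)) = 1.073271; d = 1/u = 0.931731
p = (exp((r-q)*dt) - d) / (u - d) = 0.488364
Discount per step: exp(-r*dt) = 0.999147
Stock lattice S(k, i) with i counting down-moves:
  k=0: S(0,0) = 27.9400
  k=1: S(1,0) = 29.9872; S(1,1) = 26.0326
  k=2: S(2,0) = 32.1844; S(2,1) = 27.9400; S(2,2) = 24.2553
  k=3: S(3,0) = 34.5426; S(3,1) = 29.9872; S(3,2) = 26.0326; S(3,3) = 22.5994
  k=4: S(4,0) = 37.0736; S(4,1) = 32.1844; S(4,2) = 27.9400; S(4,3) = 24.2553; S(4,4) = 21.0566
Terminal payoffs V(N, i) = max(K - S_T, 0):
  V(4,0) = 0.000000; V(4,1) = 0.000000; V(4,2) = 0.000000; V(4,3) = 0.324659; V(4,4) = 3.523395
Backward induction: V(k, i) = exp(-r*dt) * [p * V(k+1, i) + (1-p) * V(k+1, i+1)].
  V(3,0) = exp(-r*dt) * [p*0.000000 + (1-p)*0.000000] = 0.000000
  V(3,1) = exp(-r*dt) * [p*0.000000 + (1-p)*0.000000] = 0.000000
  V(3,2) = exp(-r*dt) * [p*0.000000 + (1-p)*0.324659] = 0.165965
  V(3,3) = exp(-r*dt) * [p*0.324659 + (1-p)*3.523395] = 1.959572
  V(2,0) = exp(-r*dt) * [p*0.000000 + (1-p)*0.000000] = 0.000000
  V(2,1) = exp(-r*dt) * [p*0.000000 + (1-p)*0.165965] = 0.084841
  V(2,2) = exp(-r*dt) * [p*0.165965 + (1-p)*1.959572] = 1.082713
  V(1,0) = exp(-r*dt) * [p*0.000000 + (1-p)*0.084841] = 0.043371
  V(1,1) = exp(-r*dt) * [p*0.084841 + (1-p)*1.082713] = 0.594880
  V(0,0) = exp(-r*dt) * [p*0.043371 + (1-p)*0.594880] = 0.325265
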